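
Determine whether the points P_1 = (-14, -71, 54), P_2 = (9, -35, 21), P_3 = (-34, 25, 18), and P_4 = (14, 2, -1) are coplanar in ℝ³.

Yes

With P_1 as base: P_1P_2 = (23, 36, -33), P_1P_3 = (-20, 96, -36), P_1P_4 = (28, 73, -55).
P_1P_3 × P_1P_4 = (-2652, -2108, -4148).
P_1P_2 · (P_1P_3 × P_1P_4) = 0.
The scalar triple product vanishes, so the four points are coplanar.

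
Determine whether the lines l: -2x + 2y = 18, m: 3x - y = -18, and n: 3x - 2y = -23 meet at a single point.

No

Intersecting l and m: solving the 2×2 system gives (x, y) = (-9/2, 9/2).
Substitute into n: (3)(-9/2) + (-2)(9/2) = -45/2.
But n requires -23 ≠ -45/2, so the three lines have no common point.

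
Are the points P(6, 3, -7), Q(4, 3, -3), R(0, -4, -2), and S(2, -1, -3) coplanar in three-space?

Yes

A normal to the plane through P, Q, R is n = PQ × PR = (28, -14, 14).
The plane has equation n·X = 28. For S: n·S = 28.
Equal, so S lies in the plane and all four are coplanar.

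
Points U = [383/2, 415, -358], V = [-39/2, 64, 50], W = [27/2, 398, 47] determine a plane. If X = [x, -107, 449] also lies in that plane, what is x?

The plane through U, V, W has equation −135219x + 12831y − 58891z = 1026809/2.
Substituting X: (-135219)x + (-27814976) = 1026809/2, so x = -419/2.

-419/2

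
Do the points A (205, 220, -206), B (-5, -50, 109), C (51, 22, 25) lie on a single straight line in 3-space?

AB = (-210, -270, 315), AC = (-154, -198, 231).
AB × AC = (0, 0, 0).
The cross product vanishes, so the three points are collinear.

Yes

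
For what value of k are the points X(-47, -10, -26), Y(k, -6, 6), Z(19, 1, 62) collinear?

-23

Direction XZ = (66, 11, 88). From the y-coordinate of Y, the parameter along the line is τ = (-6 − (-10))/11 = 4/11.
Then k = (-47) + 4/11·(66) = -23.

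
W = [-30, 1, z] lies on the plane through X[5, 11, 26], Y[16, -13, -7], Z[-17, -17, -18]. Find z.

6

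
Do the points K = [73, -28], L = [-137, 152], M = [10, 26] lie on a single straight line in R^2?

KL = (-210, 180), KM = (-63, 54).
det[KL; KM] = (-210)(54) − (180)(-63) = 0.
The determinant is zero, so the points are collinear.

Yes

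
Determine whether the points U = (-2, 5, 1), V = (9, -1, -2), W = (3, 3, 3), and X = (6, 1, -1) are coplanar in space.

With U as base: UV = (11, -6, -3), UW = (5, -2, 2), UX = (8, -4, -2).
UW × UX = (12, 26, -4).
UV · (UW × UX) = -12.
Since -12 ≠ 0, the four points are not coplanar.

No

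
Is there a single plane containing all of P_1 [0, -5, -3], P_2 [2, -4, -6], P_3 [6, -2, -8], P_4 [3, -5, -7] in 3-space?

No

A normal to the plane through P_1, P_2, P_3 is n = P_1P_2 × P_1P_3 = (4, -8, 0).
The plane has equation n·P = 40. For P_4: n·P_4 = 52.
52 ≠ 40, so P_4 is off the plane.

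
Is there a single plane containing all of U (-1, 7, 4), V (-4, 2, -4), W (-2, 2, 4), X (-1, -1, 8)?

The four points are coplanar iff the 3×3 determinant with rows UV, UW, UX is zero.
Rows: (-3, -5, -8), (-1, -5, 0), (0, -8, 4).
Expanding along the first row: (-3)(-20) − (-5)(-4) + (-8)(8) = -24.
Nonzero ⇒ not coplanar.

No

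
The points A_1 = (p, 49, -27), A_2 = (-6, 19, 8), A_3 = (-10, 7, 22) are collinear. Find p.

4

Direction A_2A_3 = (-4, -12, 14). From the y-coordinate of A_1, the parameter along the line is τ = (49 − 19)/(-12) = -5/2.
Then p = (-6) + (-5/2)·(-4) = 4.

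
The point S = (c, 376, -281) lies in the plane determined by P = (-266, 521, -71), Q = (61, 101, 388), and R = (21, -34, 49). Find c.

-263

The plane through P, Q, R has equation 204345x + 92493y − 60945z = -1839822.
Substituting S: (204345)c + (51902913) = -1839822, so c = -263.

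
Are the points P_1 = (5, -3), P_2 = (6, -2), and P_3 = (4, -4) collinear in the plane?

P_1P_2 = (1, 1), P_1P_3 = (-1, -1).
Checking proportionality: P_1P_3 = -1·P_1P_2, so the vectors are parallel and the points are collinear.

Yes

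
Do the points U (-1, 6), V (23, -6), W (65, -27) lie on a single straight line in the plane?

UV = (24, -12), UW = (66, -33).
Twice the signed area of △UVW is (24)(-33) − (-12)(66) = 0.
The triangle is degenerate (zero area), so the points are collinear.

Yes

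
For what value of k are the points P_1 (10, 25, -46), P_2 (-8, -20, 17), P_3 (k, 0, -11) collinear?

Collinearity requires P_1P_2 × P_1P_3 = 0; each component is linear in k.
The y-component gives (63)k + (0) = 0, so k = 0.
The remaining components then also vanish.

0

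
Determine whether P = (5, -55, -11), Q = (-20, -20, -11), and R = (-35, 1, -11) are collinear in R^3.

Yes

PQ = (-25, 35, 0), PR = (-40, 56, 0).
PQ × PR = (0, 0, 0).
The cross product vanishes, so the three points are collinear.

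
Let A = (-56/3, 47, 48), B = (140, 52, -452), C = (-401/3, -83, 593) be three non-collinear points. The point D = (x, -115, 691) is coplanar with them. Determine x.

A normal to the plane is n = AB × AC = (-62275, -86920/3, -60155/3).
D lies in the plane iff n · AD = 0.
This gives (-62275)x + (-28086025/3) = 0, so x = -451/3.

-451/3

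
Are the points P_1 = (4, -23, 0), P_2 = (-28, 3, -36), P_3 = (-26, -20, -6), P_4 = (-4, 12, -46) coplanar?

The four points are coplanar iff the 3×3 determinant with rows P_1P_2, P_1P_3, P_1P_4 is zero.
Rows: (-32, 26, -36), (-30, 3, -6), (-8, 35, -46).
Expanding along the first row: (-32)(72) − (26)(1332) + (-36)(-1026) = 0.
Zero determinant ⇒ coplanar.

Yes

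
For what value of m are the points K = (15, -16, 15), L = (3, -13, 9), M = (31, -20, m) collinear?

23

Direction KL = (-12, 3, -6). From the x-coordinate of M, the parameter along the line is τ = (31 − 15)/(-12) = -4/3.
Then m = 15 + (-4/3)·(-6) = 23.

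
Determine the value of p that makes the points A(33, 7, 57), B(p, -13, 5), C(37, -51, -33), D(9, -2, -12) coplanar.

Normal to plane ACD: n = (3192, 2436, -1428); plane equation n·P = 40992.
Requiring n·B = 40992: (3192)p + (-38808) = 40992.
So p = 25.

25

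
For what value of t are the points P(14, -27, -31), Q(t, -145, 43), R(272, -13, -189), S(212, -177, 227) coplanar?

The points are coplanar iff PQ · (PR × PS) = 0.
Expanding, this is linear in t: (-20088)t + (8758368) = 0.
So t = 436.

436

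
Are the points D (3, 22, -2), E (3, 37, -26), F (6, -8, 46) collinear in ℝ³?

No

DE = (0, 15, -24), DF = (3, -30, 48).
DE × DF = (0, -72, -45).
The cross product is nonzero, so the points do not lie on one line.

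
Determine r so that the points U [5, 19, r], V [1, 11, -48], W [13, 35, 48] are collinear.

Direction VW = (12, 24, 96). From the x-coordinate of U, the parameter along the line is τ = (5 − 1)/12 = 1/3.
Then r = (-48) + 1/3·(96) = -16.

-16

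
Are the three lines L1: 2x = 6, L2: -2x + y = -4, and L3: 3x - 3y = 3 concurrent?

The three lines meet at one point iff the augmented coefficient matrix [aᵢ bᵢ cᵢ] has rank < 3, i.e. its determinant vanishes.
Here the determinant is 0.
It vanishes, so the lines are concurrent at (3, 2).

Yes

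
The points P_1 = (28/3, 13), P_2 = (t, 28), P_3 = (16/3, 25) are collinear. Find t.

13/3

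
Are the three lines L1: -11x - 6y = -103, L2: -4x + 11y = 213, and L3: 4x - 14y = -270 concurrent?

Yes

The three lines meet at one point iff the augmented coefficient matrix [aᵢ bᵢ cᵢ] has rank < 3, i.e. its determinant vanishes.
Here the determinant is 0.
It vanishes, so the lines are concurrent at (-1, 19).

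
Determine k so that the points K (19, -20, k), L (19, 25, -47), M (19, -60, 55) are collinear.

7

Collinearity requires KL × KM = 0; each component is linear in k.
The x-component gives (-85)k + (595) = 0, so k = 7.
The remaining components then also vanish.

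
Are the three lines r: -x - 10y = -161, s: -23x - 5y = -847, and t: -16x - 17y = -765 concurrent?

The three lines meet at one point iff the augmented coefficient matrix [aᵢ bᵢ cᵢ] has rank < 3, i.e. its determinant vanishes.
Here the determinant is 933.
Nonzero, so no common point exists.

No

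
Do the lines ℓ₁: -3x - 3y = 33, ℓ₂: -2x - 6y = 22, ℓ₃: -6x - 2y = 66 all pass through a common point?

Intersecting ℓ₁ and ℓ₂: solving the 2×2 system gives (x, y) = (-11, 0).
Substitute into ℓ₃: (-6)(-11) + (-2)(0) = 66.
This equals 66, so (-11, 0) lies on all three lines and they are concurrent.

Yes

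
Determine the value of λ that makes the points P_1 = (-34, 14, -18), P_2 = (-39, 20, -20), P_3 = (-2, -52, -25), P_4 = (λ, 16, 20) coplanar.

-5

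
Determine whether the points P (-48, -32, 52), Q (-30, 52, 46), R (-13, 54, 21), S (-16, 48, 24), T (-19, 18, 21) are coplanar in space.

The plane through P, Q, R has normal n = PQ × PR = (-2088, 348, -1392) and equation n·X = 16704.
Checking the remaining points: n·S = 16704, n·T = 16704.
All equal 16704, so all 5 points lie in one plane.

Yes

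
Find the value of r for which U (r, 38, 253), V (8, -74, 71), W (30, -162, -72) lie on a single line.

-20

Direction VW = (22, -88, -143). From the y-coordinate of U, the parameter along the line is τ = (38 − (-74))/(-88) = -14/11.
Then r = 8 + (-14/11)·(22) = -20.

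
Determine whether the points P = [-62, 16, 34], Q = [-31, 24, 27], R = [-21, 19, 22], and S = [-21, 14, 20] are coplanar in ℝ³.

With P as base: PQ = (31, 8, -7), PR = (41, 3, -12), PS = (41, -2, -14).
PR × PS = (-66, 82, -205).
PQ · (PR × PS) = 45.
Since 45 ≠ 0, the four points are not coplanar.

No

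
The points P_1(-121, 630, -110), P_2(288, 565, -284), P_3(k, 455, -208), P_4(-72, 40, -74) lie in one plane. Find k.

Coplanarity ⇔ det[P_1P_2; P_1P_3; P_1P_4] = 0.
Expanding, this is linear in k: (105000)k + (-14700000) = 0.
So k = 140.

140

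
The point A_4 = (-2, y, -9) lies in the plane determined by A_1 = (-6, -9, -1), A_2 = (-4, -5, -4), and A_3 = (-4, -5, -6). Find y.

-1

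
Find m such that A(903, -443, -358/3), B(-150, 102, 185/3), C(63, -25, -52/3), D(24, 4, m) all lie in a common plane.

35/3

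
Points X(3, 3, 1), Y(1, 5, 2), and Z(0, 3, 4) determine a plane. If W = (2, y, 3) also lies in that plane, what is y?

A normal to the plane is n = XY × XZ = (6, 3, 6).
W lies in the plane iff n · XW = 0.
This gives (3)y + (-3) = 0, so y = 1.

1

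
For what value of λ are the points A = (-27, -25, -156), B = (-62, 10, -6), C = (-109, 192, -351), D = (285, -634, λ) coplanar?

Normal to plane ABC: n = (-39375, -19125, -4725); plane equation n·P = 2278350.
Requiring n·D = 2278350: (-4725)λ + (903375) = 2278350.
So λ = -291.

-291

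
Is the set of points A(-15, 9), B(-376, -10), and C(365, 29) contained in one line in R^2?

AB = (-361, -19), AC = (380, 20).
det[AB; AC] = (-361)(20) − (-19)(380) = 0.
The determinant is zero, so the points are collinear.

Yes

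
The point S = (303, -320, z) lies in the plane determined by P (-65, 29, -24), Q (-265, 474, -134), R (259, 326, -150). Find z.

38

A normal to the plane is n = PQ × PR = (-23400, -60840, -203580).
S lies in the plane iff n · PS = 0.
This gives (-203580)z + (7736040) = 0, so z = 38.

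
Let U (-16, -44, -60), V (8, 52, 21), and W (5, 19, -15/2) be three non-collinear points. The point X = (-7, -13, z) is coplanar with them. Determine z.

-34

Coplanarity requires UV · (UW × UX) = 0.
UV = (24, 96, 81), UW = (21, 63, 105/2); the triple product is linear in z with coefficient -504 and constant term -17136.
Setting it to zero: z = -34.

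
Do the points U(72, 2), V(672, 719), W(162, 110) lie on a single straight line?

No

UV = (600, 717), UW = (90, 108).
If collinear, UW would be a scalar multiple of UV. But (600)·(108) ≠ (717)·(90) (difference 270), so they are not parallel; the points are not collinear.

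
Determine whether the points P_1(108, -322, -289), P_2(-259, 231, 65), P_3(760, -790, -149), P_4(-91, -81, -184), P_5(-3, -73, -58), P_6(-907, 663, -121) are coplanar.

No

The plane through P_1, P_2, P_3 has normal n = P_1P_2 × P_1P_3 = (243092, 282188, -188800) and equation n·P = -10047400.
Checking the remaining points: n·P_4 = -10239400, n·P_5 = -10378600, n·P_6 = -10549000.
Since n·P_4 = -10239400 ≠ -10047400, P_4 is off the plane and the points are not all coplanar.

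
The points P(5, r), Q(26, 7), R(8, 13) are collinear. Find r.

14

The three points are collinear iff det[PQ; PR] = 0.
This determinant is linear in r: (-18)r + (252) = 0, so r = 14.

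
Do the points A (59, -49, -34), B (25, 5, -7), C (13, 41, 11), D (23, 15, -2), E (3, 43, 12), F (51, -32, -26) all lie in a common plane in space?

The plane through A, B, C has normal n = AB × AC = (0, 288, -576) and equation n·P = 5472.
Checking the remaining points: n·D = 5472, n·E = 5472, n·F = 5760.
Since n·F = 5760 ≠ 5472, F is off the plane and the points are not all coplanar.

No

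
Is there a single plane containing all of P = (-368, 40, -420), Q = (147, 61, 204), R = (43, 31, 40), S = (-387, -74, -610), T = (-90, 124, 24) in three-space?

Yes

The plane through P, Q, R has normal n = PQ × PR = (15276, 19564, -13266) and equation n·X = 732712.
Checking the remaining points: n·S = 732712, n·T = 732712.
All equal 732712, so all 5 points lie in one plane.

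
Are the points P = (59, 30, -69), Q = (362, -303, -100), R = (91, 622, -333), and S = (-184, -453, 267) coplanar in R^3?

A normal to the plane through P, Q, R is n = PQ × PR = (106264, 79000, 190032).
The plane has equation n·X = -4472632. For S: n·S = -4601032.
-4601032 ≠ -4472632, so S is off the plane.

No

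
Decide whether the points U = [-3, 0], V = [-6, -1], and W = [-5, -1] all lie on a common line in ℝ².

No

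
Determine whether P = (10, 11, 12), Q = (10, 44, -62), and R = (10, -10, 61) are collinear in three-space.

PQ = (0, 33, -74), PR = (0, -21, 49).
Comparing components 2 and 3: (33)(49) − (-74)(-21) = 63 ≠ 0, so PQ and PR are not parallel and the points are not collinear.

No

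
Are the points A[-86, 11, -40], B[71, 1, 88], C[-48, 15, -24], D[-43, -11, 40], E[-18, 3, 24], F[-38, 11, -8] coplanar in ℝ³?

Yes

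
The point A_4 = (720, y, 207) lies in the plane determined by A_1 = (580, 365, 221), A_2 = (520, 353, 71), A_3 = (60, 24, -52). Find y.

A normal to the plane is n = A_1A_2 × A_1A_3 = (-47874, 61620, 14220).
A_4 lies in the plane iff n · A_1A_4 = 0.
This gives (61620)y + (-29392740) = 0, so y = 477.

477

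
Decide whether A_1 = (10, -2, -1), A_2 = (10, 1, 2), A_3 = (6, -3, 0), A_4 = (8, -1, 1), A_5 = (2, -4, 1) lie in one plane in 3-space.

Yes

The plane through A_1, A_2, A_3 has normal n = A_1A_2 × A_1A_3 = (6, -12, 12) and equation n·P = 72.
Checking the remaining points: n·A_4 = 72, n·A_5 = 72.
All equal 72, so all 5 points lie in one plane.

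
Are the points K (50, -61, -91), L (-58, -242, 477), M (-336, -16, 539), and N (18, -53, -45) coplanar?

No

A normal to the plane through K, L, M is n = KL × KM = (-139590, -151208, -74726).
The plane has equation n·P = 9044254. For N: n·N = 8864074.
8864074 ≠ 9044254, so N is off the plane.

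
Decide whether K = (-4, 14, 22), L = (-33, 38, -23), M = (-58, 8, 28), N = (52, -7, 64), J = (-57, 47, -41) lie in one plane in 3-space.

The plane through K, L, M has normal n = KL × KM = (-126, 2604, 1470) and equation n·P = 69300.
Checking the remaining points: n·N = 69300, n·J = 69300.
All equal 69300, so all 5 points lie in one plane.

Yes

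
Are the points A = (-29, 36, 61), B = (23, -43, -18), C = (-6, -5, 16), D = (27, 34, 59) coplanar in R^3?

No

The four points are coplanar iff the 3×3 determinant with rows AB, AC, AD is zero.
Rows: (52, -79, -79), (23, -41, -45), (56, -2, -2).
Expanding along the first row: (52)(-8) − (-79)(2474) + (-79)(2250) = 17280.
Nonzero ⇒ not coplanar.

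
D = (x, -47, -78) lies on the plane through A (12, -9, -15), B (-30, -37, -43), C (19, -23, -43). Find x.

5

Coplanarity requires AB · (AC × AD) = 0.
AB = (-42, -28, -28), AC = (7, -14, -28); the triple product is linear in x with coefficient 392 and constant term -1960.
Setting it to zero: x = 5.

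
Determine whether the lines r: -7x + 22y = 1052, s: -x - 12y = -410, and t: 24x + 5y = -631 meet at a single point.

Yes

Intersecting r and s: solving the 2×2 system gives (x, y) = (-34, 37).
Substitute into t: (24)(-34) + (5)(37) = -631.
This equals -631, so (-34, 37) lies on all three lines and they are concurrent.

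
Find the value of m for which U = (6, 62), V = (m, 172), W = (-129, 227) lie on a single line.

-84

Collinearity: (V − U) must be parallel to (W − U) = (-135, 165).
Cross-multiplying the components: (m − 6)·(165) = (110)·(-135).
Solving gives m = -84.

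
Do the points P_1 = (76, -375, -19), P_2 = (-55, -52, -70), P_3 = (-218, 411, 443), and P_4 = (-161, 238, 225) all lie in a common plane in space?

No

With P_1 as base: P_1P_2 = (-131, 323, -51), P_1P_3 = (-294, 786, 462), P_1P_4 = (-237, 613, 244).
P_1P_3 × P_1P_4 = (-91422, -37758, 6060).
P_1P_2 · (P_1P_3 × P_1P_4) = -528612.
Since -528612 ≠ 0, the four points are not coplanar.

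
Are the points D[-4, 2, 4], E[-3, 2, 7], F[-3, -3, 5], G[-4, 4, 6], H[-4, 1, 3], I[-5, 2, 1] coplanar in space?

No

The plane through D, E, F has normal n = DE × DF = (15, 2, -5) and equation n·P = -76.
Checking the remaining points: n·G = -82, n·H = -73, n·I = -76.
Since n·G = -82 ≠ -76, G is off the plane and the points are not all coplanar.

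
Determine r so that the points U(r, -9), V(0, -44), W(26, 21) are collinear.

The three points are collinear iff det[UV; UW] = 0.
This determinant is linear in r: (-65)r + (910) = 0, so r = 14.

14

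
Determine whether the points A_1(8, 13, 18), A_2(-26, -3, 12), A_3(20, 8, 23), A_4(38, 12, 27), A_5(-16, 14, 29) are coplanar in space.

No

The plane through A_1, A_2, A_3 has normal n = A_1A_2 × A_1A_3 = (-110, 98, 362) and equation n·P = 6910.
Checking the remaining points: n·A_4 = 6770, n·A_5 = 13630.
Since n·A_4 = 6770 ≠ 6910, A_4 is off the plane and the points are not all coplanar.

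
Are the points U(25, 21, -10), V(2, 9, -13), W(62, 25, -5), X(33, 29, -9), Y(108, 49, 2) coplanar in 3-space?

No

The plane through U, V, W has normal n = UV × UW = (-48, 4, 352) and equation n·P = -4636.
Checking the remaining points: n·X = -4636, n·Y = -4284.
Since n·Y = -4284 ≠ -4636, Y is off the plane and the points are not all coplanar.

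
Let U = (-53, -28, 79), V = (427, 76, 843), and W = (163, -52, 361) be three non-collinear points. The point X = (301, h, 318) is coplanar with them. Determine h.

-323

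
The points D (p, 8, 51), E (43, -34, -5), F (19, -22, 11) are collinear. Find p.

Collinearity requires DE × DF = 0; each component is linear in p.
The y-component gives (16)p + (656) = 0, so p = -41.
The remaining components then also vanish.

-41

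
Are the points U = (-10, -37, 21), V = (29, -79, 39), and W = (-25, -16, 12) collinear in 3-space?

No

UV = (39, -42, 18), UW = (-15, 21, -9).
UV × UW = (0, 81, 189).
The cross product is nonzero, so the points do not lie on one line.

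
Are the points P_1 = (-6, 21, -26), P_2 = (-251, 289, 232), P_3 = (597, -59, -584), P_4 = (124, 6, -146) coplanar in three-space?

The four points are coplanar iff the 3×3 determinant with rows P_1P_2, P_1P_3, P_1P_4 is zero.
Rows: (-245, 268, 258), (603, -80, -558), (130, -15, -120).
Expanding along the first row: (-245)(1230) − (268)(180) + (258)(1355) = 0.
Zero determinant ⇒ coplanar.

Yes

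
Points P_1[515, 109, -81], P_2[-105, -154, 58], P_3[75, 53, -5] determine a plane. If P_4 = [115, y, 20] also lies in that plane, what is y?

The plane through P_1, P_2, P_3 has equation −12204x − 14040y − 81000z = -1254420.
Substituting P_4: (-14040)y + (-3023460) = -1254420, so y = -126.

-126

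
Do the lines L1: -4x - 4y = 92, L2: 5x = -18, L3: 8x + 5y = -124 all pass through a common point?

The three lines meet at one point iff the augmented coefficient matrix [aᵢ bᵢ cᵢ] has rank < 3, i.e. its determinant vanishes.
Here the determinant is 36.
Nonzero, so no common point exists.

No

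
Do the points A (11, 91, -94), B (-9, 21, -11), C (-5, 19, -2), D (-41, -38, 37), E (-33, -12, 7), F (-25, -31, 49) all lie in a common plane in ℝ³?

The plane through A, B, C has normal n = AB × AC = (-464, 512, 320) and equation n·P = 11408.
Checking the remaining points: n·D = 11408, n·E = 11408, n·F = 11408.
All equal 11408, so all 6 points lie in one plane.

Yes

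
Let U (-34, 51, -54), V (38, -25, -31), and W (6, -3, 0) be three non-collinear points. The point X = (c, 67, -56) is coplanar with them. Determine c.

-50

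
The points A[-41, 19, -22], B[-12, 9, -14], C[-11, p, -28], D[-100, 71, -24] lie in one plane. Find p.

Normal to plane ABD: n = (-396, -414, 918); plane equation n·P = -11826.
Requiring n·C = -11826: (-414)p + (-21348) = -11826.
So p = -23.

-23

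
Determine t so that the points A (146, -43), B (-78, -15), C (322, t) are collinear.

-65

The three points are collinear iff det[AB; AC] = 0.
This determinant is linear in t: (-224)t + (-14560) = 0, so t = -65.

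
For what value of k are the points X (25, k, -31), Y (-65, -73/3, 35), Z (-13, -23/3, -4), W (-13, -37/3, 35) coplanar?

The points are coplanar iff XY · (XZ × XW) = 0.
Expanding, this is linear in k: (2028)k + (-8788) = 0.
So k = 13/3.

13/3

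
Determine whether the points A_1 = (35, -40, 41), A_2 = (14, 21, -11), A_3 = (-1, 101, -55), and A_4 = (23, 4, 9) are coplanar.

No

With A_1 as base: A_1A_2 = (-21, 61, -52), A_1A_3 = (-36, 141, -96), A_1A_4 = (-12, 44, -32).
A_1A_3 × A_1A_4 = (-288, 0, 108).
A_1A_2 · (A_1A_3 × A_1A_4) = 432.
Since 432 ≠ 0, the four points are not coplanar.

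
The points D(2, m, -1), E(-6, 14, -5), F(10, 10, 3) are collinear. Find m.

12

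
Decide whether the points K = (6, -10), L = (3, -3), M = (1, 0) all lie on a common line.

No

KL = (-3, 7), KM = (-5, 10).
If collinear, KM would be a scalar multiple of KL. But (-3)·(10) ≠ (7)·(-5) (difference 5), so they are not parallel; the points are not collinear.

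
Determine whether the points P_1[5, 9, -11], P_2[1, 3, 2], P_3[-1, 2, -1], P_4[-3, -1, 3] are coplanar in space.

No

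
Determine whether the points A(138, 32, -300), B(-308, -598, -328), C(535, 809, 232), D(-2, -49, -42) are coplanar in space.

With A as base: AB = (-446, -630, -28), AC = (397, 777, 532), AD = (-140, -81, 258).
AC × AD = (243558, -176906, 76623).
AB · (AC × AD) = 678468.
Since 678468 ≠ 0, the four points are not coplanar.

No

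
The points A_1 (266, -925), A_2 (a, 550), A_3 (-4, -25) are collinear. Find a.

-353/2

The three points are collinear iff det[A_1A_2; A_1A_3] = 0.
This determinant is linear in a: (900)a + (158850) = 0, so a = -353/2.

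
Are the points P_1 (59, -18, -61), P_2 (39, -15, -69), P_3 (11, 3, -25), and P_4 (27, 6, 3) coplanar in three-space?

Yes

The four points are coplanar iff the 3×3 determinant with rows P_1P_2, P_1P_3, P_1P_4 is zero.
Rows: (-20, 3, -8), (-48, 21, 36), (-32, 24, 64).
Expanding along the first row: (-20)(480) − (3)(-1920) + (-8)(-480) = 0.
Zero determinant ⇒ coplanar.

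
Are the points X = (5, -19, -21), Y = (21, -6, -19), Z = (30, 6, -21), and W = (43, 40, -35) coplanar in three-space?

The four points are coplanar iff the 3×3 determinant with rows XY, XZ, XW is zero.
Rows: (16, 13, 2), (25, 25, 0), (38, 59, -14).
Expanding along the first row: (16)(-350) − (13)(-350) + (2)(525) = 0.
Zero determinant ⇒ coplanar.

Yes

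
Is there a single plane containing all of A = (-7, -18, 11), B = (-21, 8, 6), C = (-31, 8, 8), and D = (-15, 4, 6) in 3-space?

Yes

With A as base: AB = (-14, 26, -5), AC = (-24, 26, -3), AD = (-8, 22, -5).
AC × AD = (-64, -96, -320).
AB · (AC × AD) = 0.
The scalar triple product vanishes, so the four points are coplanar.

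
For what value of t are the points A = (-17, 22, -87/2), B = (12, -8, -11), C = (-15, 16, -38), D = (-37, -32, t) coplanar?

Normal to plane ABC: n = (30, -189/2, -114); plane equation n·P = 2370.
Requiring n·D = 2370: (-114)t + (1914) = 2370.
So t = -4.

-4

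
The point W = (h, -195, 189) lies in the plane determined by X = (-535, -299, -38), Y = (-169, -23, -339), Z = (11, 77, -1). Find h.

A normal to the plane is n = XY × XZ = (123388, -177888, -13080).
W lies in the plane iff n · XW = 0.
This gives (123388)h + (44543068) = 0, so h = -361.

-361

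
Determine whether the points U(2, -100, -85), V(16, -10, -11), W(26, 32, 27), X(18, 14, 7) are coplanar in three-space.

With U as base: UV = (14, 90, 74), UW = (24, 132, 112), UX = (16, 114, 92).
UW × UX = (-624, -416, 624).
UV · (UW × UX) = 0.
The scalar triple product vanishes, so the four points are coplanar.

Yes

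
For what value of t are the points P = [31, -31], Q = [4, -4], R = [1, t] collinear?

-1

Collinearity: (R − P) must be parallel to (Q − P) = (-27, 27).
Cross-multiplying the components: (t − (-31))·(-27) = (-30)·(27).
Solving gives t = -1.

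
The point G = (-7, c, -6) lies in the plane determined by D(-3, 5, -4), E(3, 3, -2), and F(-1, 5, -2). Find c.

The plane through D, E, F has equation −4x − 8y + 4z = -44.
Substituting G: (-8)c + (4) = -44, so c = 6.

6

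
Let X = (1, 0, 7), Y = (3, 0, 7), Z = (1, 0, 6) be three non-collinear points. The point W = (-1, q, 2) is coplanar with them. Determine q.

0

A normal to the plane is n = XY × XZ = (0, 2, 0).
W lies in the plane iff n · XW = 0.
This gives (2)q + (0) = 0, so q = 0.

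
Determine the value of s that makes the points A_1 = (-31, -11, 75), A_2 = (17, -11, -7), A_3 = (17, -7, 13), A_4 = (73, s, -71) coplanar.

-14/3

Normal to plane A_1A_2A_3: n = (328, -960, 192); plane equation n·P = 14792.
Requiring n·A_4 = 14792: (-960)s + (10312) = 14792.
So s = -14/3.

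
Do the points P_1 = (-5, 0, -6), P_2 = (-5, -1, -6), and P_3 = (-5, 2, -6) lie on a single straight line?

Yes

P_1P_2 = (0, -1, 0), P_1P_3 = (0, 2, 0).
P_1P_2 × P_1P_3 = (0, 0, 0).
The cross product vanishes, so the three points are collinear.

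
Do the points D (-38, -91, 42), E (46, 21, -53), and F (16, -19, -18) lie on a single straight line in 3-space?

DE = (84, 112, -95), DF = (54, 72, -60).
Comparing components 2 and 3: (112)(-60) − (-95)(72) = 120 ≠ 0, so DE and DF are not parallel and the points are not collinear.

No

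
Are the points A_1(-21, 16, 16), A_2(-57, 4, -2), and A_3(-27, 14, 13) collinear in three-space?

Yes

A_1A_2 = (-36, -12, -18), A_1A_3 = (-6, -2, -3).
A_1A_2 × A_1A_3 = (0, 0, 0).
The cross product vanishes, so the three points are collinear.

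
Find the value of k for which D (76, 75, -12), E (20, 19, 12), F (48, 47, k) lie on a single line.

0

Collinearity requires DE × DF = 0; each component is linear in k.
The x-component gives (-56)k + (0) = 0, so k = 0.
The remaining components then also vanish.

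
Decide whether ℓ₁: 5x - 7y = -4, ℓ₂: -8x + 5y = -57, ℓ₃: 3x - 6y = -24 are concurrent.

Intersecting ℓ₁ and ℓ₂: solving the 2×2 system gives (x, y) = (419/31, 317/31).
Substitute into ℓ₃: (3)(419/31) + (-6)(317/31) = -645/31.
But ℓ₃ requires -24 ≠ -645/31, so the three lines have no common point.

No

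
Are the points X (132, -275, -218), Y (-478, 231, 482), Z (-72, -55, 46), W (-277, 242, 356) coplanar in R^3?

Yes

A normal to the plane through X, Y, Z is n = XY × XZ = (-20416, 18240, -30976).
The plane has equation n·P = -958144. For W: n·W = -958144.
Equal, so W lies in the plane and all four are coplanar.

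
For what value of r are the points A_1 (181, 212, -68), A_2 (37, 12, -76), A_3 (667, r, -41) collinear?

887

Collinearity requires A_1A_2 × A_1A_3 = 0; each component is linear in r.
The x-component gives (8)r + (-7096) = 0, so r = 887.
The remaining components then also vanish.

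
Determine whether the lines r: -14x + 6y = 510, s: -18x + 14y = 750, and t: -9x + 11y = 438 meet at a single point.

No

The three lines meet at one point iff the augmented coefficient matrix [aᵢ bᵢ cᵢ] has rank < 3, i.e. its determinant vanishes.
Here the determinant is -264.
Nonzero, so no common point exists.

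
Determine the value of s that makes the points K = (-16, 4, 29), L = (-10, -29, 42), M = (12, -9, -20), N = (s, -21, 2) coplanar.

The points are coplanar iff KL · (KM × KN) = 0.
Expanding, this is linear in s: (1786)s + (-10716) = 0.
So s = 6.

6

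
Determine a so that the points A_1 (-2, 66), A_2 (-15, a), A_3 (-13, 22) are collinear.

14

Collinearity: (A_2 − A_1) must be parallel to (A_3 − A_1) = (-11, -44).
Cross-multiplying the components: (a − 66)·(-11) = (-13)·(-44).
Solving gives a = 14.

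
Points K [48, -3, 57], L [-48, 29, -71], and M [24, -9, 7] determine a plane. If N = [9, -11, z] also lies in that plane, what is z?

-22

A normal to the plane is n = KL × KM = (-2368, -1728, 1344).
N lies in the plane iff n · KN = 0.
This gives (1344)z + (29568) = 0, so z = -22.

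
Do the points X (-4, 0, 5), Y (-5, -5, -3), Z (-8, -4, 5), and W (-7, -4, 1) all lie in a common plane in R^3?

No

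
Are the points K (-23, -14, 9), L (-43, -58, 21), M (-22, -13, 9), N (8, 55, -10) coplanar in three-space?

Yes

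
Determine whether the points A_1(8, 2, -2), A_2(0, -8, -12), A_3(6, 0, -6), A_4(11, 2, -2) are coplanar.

No

A normal to the plane through A_1, A_2, A_3 is n = A_1A_2 × A_1A_3 = (20, -12, -4).
The plane has equation n·P = 144. For A_4: n·A_4 = 204.
204 ≠ 144, so A_4 is off the plane.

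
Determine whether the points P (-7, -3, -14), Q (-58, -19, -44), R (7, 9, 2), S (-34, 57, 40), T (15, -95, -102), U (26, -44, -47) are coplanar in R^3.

The plane through P, Q, R has normal n = PQ × PR = (104, 396, -388) and equation n·X = 3516.
Checking the remaining points: n·S = 3516, n·T = 3516, n·U = 3516.
All equal 3516, so all 6 points lie in one plane.

Yes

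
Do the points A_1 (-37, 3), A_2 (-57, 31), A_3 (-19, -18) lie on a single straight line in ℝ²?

No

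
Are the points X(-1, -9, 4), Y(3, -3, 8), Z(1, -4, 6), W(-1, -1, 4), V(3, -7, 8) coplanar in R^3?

Yes

The plane through X, Y, Z has normal n = XY × XZ = (-8, 0, 8) and equation n·P = 40.
Checking the remaining points: n·W = 40, n·V = 40.
All equal 40, so all 5 points lie in one plane.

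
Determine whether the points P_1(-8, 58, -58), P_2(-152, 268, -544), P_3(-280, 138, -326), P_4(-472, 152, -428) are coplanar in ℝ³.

Yes

With P_1 as base: P_1P_2 = (-144, 210, -486), P_1P_3 = (-272, 80, -268), P_1P_4 = (-464, 94, -370).
P_1P_3 × P_1P_4 = (-4408, 23712, 11552).
P_1P_2 · (P_1P_3 × P_1P_4) = 0.
The scalar triple product vanishes, so the four points are coplanar.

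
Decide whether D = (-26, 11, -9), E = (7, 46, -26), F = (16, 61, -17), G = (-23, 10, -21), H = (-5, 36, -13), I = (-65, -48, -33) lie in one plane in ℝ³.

Yes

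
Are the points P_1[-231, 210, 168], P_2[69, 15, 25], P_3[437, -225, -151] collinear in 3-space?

P_1P_2 = (300, -195, -143), P_1P_3 = (668, -435, -319).
Comparing components 3 and 1: (-143)(668) − (300)(-319) = 176 ≠ 0, so P_1P_2 and P_1P_3 are not parallel and the points are not collinear.

No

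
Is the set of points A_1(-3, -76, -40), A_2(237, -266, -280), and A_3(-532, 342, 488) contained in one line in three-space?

No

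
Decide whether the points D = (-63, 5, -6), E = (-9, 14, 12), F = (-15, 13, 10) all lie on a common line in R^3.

DE = (54, 9, 18), DF = (48, 8, 16).
DE × DF = (0, 0, 0).
The cross product vanishes, so the three points are collinear.

Yes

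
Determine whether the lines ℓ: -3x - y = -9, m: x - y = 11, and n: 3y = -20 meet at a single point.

Intersecting ℓ and m: solving the 2×2 system gives (x, y) = (5, -6).
Substitute into n: (0)(5) + (3)(-6) = -18.
But n requires -20 ≠ -18, so the three lines have no common point.

No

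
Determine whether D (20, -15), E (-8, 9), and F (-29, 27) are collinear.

DE = (-28, 24), DF = (-49, 42).
det[DE; DF] = (-28)(42) − (24)(-49) = 0.
The determinant is zero, so the points are collinear.

Yes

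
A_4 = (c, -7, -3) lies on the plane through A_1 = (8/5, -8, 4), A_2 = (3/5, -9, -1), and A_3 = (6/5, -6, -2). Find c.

The plane through A_1, A_2, A_3 has equation 16x − 4y − (12/5)z = 48.
Substituting A_4: (16)c + (176/5) = 48, so c = 4/5.

4/5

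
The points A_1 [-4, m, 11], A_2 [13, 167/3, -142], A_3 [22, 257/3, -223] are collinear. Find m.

-1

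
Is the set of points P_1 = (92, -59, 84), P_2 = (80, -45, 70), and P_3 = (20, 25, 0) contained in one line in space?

Yes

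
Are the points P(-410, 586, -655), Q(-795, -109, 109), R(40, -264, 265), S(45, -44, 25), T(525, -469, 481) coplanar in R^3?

No

The plane through P, Q, R has normal n = PQ × PR = (10000, 698000, 640000) and equation n·X = -14272000.
Checking the remaining points: n·S = -14262000, n·T = -14272000.
Since n·S = -14262000 ≠ -14272000, S is off the plane and the points are not all coplanar.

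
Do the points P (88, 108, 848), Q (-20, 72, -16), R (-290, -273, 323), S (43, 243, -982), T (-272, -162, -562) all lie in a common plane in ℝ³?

The plane through P, Q, R has normal n = PQ × PR = (-310284, 269892, 27540) and equation n·X = 25197264.
Checking the remaining points: n·S = 25197264, n·T = 25197264.
All equal 25197264, so all 5 points lie in one plane.

Yes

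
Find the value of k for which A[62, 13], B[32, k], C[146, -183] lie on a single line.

Collinearity: (B − A) must be parallel to (C − A) = (84, -196).
Cross-multiplying the components: (k − 13)·(84) = (-30)·(-196).
Solving gives k = 83.

83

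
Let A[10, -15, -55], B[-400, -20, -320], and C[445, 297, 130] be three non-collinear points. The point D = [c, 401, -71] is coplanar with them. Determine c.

186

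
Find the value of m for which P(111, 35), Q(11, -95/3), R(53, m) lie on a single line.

Collinearity: (R − P) must be parallel to (Q − P) = (-100, -200/3).
Cross-multiplying the components: (m − 35)·(-100) = (-58)·(-200/3).
Solving gives m = -11/3.

-11/3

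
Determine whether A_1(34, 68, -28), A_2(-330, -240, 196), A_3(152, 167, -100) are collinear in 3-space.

A_1A_2 = (-364, -308, 224), A_1A_3 = (118, 99, -72).
A_1A_2 × A_1A_3 = (0, 224, 308).
The cross product is nonzero, so the points do not lie on one line.

No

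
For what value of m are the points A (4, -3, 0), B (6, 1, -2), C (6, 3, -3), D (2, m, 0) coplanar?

-3

The points are coplanar iff AB · (AC × AD) = 0.
Expanding, this is linear in m: (2)m + (6) = 0.
So m = -3.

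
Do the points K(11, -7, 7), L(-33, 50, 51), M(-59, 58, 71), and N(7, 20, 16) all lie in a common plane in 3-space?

No

A normal to the plane through K, L, M is n = KL × KM = (788, -264, 1130).
The plane has equation n·P = 18426. For N: n·N = 18316.
18316 ≠ 18426, so N is off the plane.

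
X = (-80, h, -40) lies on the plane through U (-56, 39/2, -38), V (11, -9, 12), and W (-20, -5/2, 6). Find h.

47/2

Coplanarity requires UV · (UW × UX) = 0.
UV = (67, -57/2, 50), UW = (36, -22, 44); the triple product is linear in h with coefficient -1148 and constant term 26978.
Setting it to zero: h = 47/2.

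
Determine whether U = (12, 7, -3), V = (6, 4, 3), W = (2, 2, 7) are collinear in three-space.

Yes

UV = (-6, -3, 6), UW = (-10, -5, 10).
UV × UW = (0, 0, 0).
The cross product vanishes, so the three points are collinear.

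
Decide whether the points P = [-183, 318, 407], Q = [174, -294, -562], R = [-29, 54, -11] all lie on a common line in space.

PQ = (357, -612, -969), PR = (154, -264, -418).
PQ × PR = (0, 0, 0).
The cross product vanishes, so the three points are collinear.

Yes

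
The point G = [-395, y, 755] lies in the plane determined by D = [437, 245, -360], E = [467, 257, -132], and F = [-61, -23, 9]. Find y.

Coplanarity requires DE · (DF × DG) = 0.
DE = (30, 12, 228), DF = (-498, -268, 369); the triple product is linear in y with coefficient -124614 and constant term -26293554.
Setting it to zero: y = -211.

-211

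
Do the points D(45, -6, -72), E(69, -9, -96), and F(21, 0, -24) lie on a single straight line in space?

DE = (24, -3, -24), DF = (-24, 6, 48).
Comparing components 3 and 1: (-24)(-24) − (24)(48) = -576 ≠ 0, so DE and DF are not parallel and the points are not collinear.

No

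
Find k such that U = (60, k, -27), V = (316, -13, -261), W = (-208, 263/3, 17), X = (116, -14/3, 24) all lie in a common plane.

59/3

Coplanarity ⇔ det[UV; UW; UX] = 0.
Expanding, this is linear in k: (-93740)k + (5530660/3) = 0.
So k = 59/3.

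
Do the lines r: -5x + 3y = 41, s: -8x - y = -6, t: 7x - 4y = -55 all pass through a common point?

The three lines meet at one point iff the augmented coefficient matrix [aᵢ bᵢ cᵢ] has rank < 3, i.e. its determinant vanishes.
Here the determinant is -2.
Nonzero, so no common point exists.

No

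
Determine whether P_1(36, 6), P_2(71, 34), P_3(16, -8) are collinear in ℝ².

No

P_1P_2 = (35, 28), P_1P_3 = (-20, -14).
If collinear, P_1P_3 would be a scalar multiple of P_1P_2. But (35)·(-14) ≠ (28)·(-20) (difference 70), so they are not parallel; the points are not collinear.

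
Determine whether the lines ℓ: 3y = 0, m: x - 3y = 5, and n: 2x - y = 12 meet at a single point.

Intersecting ℓ and m: solving the 2×2 system gives (x, y) = (5, 0).
Substitute into n: (2)(5) + (-1)(0) = 10.
But n requires 12 ≠ 10, so the three lines have no common point.

No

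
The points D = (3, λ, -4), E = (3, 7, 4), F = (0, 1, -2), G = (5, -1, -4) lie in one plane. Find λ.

-1

Coplanarity ⇔ det[DE; DF; DG] = 0.
Expanding, this is linear in λ: (36)λ + (36) = 0.
So λ = -1.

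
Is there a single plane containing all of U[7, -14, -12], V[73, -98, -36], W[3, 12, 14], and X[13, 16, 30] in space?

Yes

A normal to the plane through U, V, W is n = UV × UW = (-1560, -1620, 1380).
The plane has equation n·P = -4800. For X: n·X = -4800.
Equal, so X lies in the plane and all four are coplanar.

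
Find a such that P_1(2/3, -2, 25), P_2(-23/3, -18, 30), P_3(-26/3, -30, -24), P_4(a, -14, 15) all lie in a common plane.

-13/3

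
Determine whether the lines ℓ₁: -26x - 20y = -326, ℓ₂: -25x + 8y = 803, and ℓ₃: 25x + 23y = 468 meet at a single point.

Yes

Intersecting ℓ₁ and ℓ₂: solving the 2×2 system gives (x, y) = (-19, 41).
Substitute into ℓ₃: (25)(-19) + (23)(41) = 468.
This equals 468, so (-19, 41) lies on all three lines and they are concurrent.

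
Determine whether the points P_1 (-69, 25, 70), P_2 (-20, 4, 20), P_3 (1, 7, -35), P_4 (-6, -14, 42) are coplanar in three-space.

No

A normal to the plane through P_1, P_2, P_3 is n = P_1P_2 × P_1P_3 = (1305, 1645, 588).
The plane has equation n·P = -7760. For P_4: n·P_4 = -6164.
-6164 ≠ -7760, so P_4 is off the plane.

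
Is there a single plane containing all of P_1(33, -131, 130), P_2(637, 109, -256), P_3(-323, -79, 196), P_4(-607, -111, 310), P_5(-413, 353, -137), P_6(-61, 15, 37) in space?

Yes

The plane through P_1, P_2, P_3 has normal n = P_1P_2 × P_1P_3 = (35912, 97552, 116848) and equation n·P = 3596024.
Checking the remaining points: n·P_4 = 3596024, n·P_5 = 3596024, n·P_6 = 3596024.
All equal 3596024, so all 6 points lie in one plane.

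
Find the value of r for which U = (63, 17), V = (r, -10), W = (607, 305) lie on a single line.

12

Collinearity: (V − U) must be parallel to (W − U) = (544, 288).
Cross-multiplying the components: (r − 63)·(288) = (-27)·(544).
Solving gives r = 12.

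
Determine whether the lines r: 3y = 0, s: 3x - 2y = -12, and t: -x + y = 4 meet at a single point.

Intersecting r and s: solving the 2×2 system gives (x, y) = (-4, 0).
Substitute into t: (-1)(-4) + (1)(0) = 4.
This equals 4, so (-4, 0) lies on all three lines and they are concurrent.

Yes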